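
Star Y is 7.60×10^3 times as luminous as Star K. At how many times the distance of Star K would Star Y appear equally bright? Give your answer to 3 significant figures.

87.2

Equal flux requires L_Y/d_Y² = L_K/d_K², so d_Y/d_K = √(L_Y/L_K)
= √(7.60×10^3) = 87.18.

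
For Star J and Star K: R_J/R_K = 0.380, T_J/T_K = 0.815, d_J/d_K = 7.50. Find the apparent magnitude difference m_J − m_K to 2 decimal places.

L_J/L_K = (0.380)²(0.815)⁴ = 0.06371.
F_J/F_K = (L_J/L_K)/(d_J/d_K)² = 0.06371/56.25 = 0.001133.
m_J − m_K = −2.5 log₁₀(0.001133) = 7.36.

7.36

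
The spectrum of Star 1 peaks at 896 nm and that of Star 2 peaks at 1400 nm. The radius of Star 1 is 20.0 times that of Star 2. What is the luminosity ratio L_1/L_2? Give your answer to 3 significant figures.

Wien's law gives T ∝ 1/λ_max, so T_1/T_2 = λ_2/λ_1 = 1400/896 = 1.562.
Then L ∝ R²T⁴ gives L_1/L_2 = (20.0)² × (1.562)⁴ = 400.0 × 5.960 = 2384.

2.38×10^3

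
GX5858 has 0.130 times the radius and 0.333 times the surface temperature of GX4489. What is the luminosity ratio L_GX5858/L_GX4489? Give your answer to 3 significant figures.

From the Stefan–Boltzmann law, L ∝ R²T⁴, so
L_GX5858/L_GX4489 = (R_GX5858/R_GX4489)² (T_GX5858/T_GX4489)⁴ = (0.130)² × (0.333)⁴ = 0.01690 × 0.01230 = 2.078×10^-4.

2.08×10^-4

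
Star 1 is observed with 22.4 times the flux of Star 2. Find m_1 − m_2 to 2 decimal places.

m_1 − m_2 = −2.5 log₁₀(F_1/F_2) = −2.5 log₁₀(22.4) = −2.5 × (1.350) = -3.376.

-3.38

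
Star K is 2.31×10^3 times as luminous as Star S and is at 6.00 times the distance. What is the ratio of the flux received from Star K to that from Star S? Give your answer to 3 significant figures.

64.2

F = L/(4πd²), so F_K/F_S = (L_K/L_S) / (d_K/d_S)²
= 2.31×10^3 / (6.00)² = 2.31×10^3 / 36.00 = 64.17.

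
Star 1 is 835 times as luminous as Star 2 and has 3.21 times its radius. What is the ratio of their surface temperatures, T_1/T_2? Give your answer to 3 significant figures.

3.00

L ∝ R²T⁴ gives T ∝ (L/R²)^(1/4), so
T_1/T_2 = (835 / 3.21²)^(1/4) = (81.04)^(1/4) = 3.000.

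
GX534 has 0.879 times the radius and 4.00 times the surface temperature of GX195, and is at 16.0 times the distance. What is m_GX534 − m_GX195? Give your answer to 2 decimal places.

L_GX534/L_GX195 = (0.879)²(4.00)⁴ = 197.8.
F_GX534/F_GX195 = (L_GX534/L_GX195)/(d_GX534/d_GX195)² = 197.8/256.0 = 0.7726.
m_GX534 − m_GX195 = −2.5 log₁₀(0.7726) = 0.28.

0.28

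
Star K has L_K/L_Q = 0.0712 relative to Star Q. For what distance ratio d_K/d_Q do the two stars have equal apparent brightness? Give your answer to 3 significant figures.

Equal flux requires L_K/d_K² = L_Q/d_Q², so d_K/d_Q = √(L_K/L_Q)
= √(0.0712) = 0.2668.

0.267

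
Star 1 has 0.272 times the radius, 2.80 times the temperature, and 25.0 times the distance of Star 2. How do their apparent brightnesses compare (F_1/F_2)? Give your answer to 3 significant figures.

L_1/L_2 = (R_1/R_2)²(T_1/T_2)⁴ = (0.272)² × (2.80)⁴ = 4.547.
F_1/F_2 = (L_1/L_2)/(d_1/d_2)² = 4.547 / (25.0)² = 0.007276.

0.00728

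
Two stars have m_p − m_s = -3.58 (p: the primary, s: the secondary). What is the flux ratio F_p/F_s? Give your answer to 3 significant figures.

F_p/F_s = 10^(−(m_p − m_s)/2.5) = 10^(3.58/2.5) = 10^1.432 = 27.04.

27.0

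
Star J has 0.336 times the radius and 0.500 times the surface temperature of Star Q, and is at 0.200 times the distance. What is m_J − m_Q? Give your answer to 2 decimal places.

L_J/L_Q = (0.336)²(0.500)⁴ = 0.007056.
F_J/F_Q = (L_J/L_Q)/(d_J/d_Q)² = 0.007056/0.04000 = 0.1764.
m_J − m_Q = −2.5 log₁₀(0.1764) = 1.88.

1.88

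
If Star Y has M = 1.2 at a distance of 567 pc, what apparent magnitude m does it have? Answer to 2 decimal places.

m = M + 5 log₁₀(d/10 pc) = 1.2 + 5 log₁₀(567/10)
  = 1.2 + 5 × 1.754 = 1.2 + 8.77 = 9.97.

9.97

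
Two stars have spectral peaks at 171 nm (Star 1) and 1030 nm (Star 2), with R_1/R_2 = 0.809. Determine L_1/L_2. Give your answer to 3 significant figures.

Wien's law gives T ∝ 1/λ_max, so T_1/T_2 = λ_2/λ_1 = 1030/171 = 6.023.
Then L ∝ R²T⁴ gives L_1/L_2 = (0.809)² × (6.023)⁴ = 0.6545 × 1316 = 861.5.

862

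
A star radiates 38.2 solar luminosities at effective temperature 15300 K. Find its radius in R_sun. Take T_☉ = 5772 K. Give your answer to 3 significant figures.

R/R_☉ = √(L/L_☉) / (T/T_☉)² = √(38.2) / (2.651)²
       = 6.181 / 7.026 = 0.8796.

0.880 R_sun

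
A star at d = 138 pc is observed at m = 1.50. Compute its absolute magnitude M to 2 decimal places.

-4.20

M = m − 5 log₁₀(d/10 pc) = 1.50 − 5 log₁₀(138/10)
  = 1.50 − 5 × 1.140 = 1.50 − 5.70 = -4.20.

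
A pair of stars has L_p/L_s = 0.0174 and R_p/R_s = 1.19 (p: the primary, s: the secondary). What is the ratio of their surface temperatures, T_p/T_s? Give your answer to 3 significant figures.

L ∝ R²T⁴ gives T ∝ (L/R²)^(1/4), so
T_p/T_s = (0.0174 / 1.19²)^(1/4) = (0.01229)^(1/4) = 0.3329.

0.333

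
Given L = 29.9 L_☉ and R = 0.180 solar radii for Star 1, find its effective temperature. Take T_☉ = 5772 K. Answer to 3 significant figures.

3.18×10^4 K

T/T_☉ = (L/L_☉)^(1/4) / (R/R_☉)^(1/2)
T = 5772 × (29.9)^(1/4) / √(0.180) = 5772 × 2.338 / 0.4243 = 3.181×10^4 K.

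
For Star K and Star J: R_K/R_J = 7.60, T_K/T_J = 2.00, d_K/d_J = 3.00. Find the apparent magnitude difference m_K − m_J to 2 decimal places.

-5.03

L_K/L_J = (7.60)²(2.00)⁴ = 924.2.
F_K/F_J = (L_K/L_J)/(d_K/d_J)² = 924.2/9.000 = 102.7.
m_K − m_J = −2.5 log₁₀(102.7) = -5.03.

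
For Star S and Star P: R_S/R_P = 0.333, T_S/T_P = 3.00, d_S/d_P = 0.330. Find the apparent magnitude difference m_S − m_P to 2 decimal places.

L_S/L_P = (0.333)²(3.00)⁴ = 8.982.
F_S/F_P = (L_S/L_P)/(d_S/d_P)² = 8.982/0.1089 = 82.48.
m_S − m_P = −2.5 log₁₀(82.48) = -4.79.

-4.79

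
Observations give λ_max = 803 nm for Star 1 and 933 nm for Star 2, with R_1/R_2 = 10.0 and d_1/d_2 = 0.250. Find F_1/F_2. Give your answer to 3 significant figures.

Wien's law: T_1/T_2 = λ_2/λ_1 = 933/803 = 1.162.
L_1/L_2 = (R_1/R_2)²(T_1/T_2)⁴ = (10.0)²(1.162)⁴ = 182.2.
F_1/F_2 = (L_1/L_2)/(d_1/d_2)² = 182.2/(0.250)² = 2916.

2.92×10^3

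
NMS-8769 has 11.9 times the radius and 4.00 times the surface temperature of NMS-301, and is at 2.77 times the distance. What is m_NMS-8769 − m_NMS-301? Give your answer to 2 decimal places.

-9.19

L_NMS-8769/L_NMS-301 = (11.9)²(4.00)⁴ = 3.625×10^4.
F_NMS-8769/F_NMS-301 = (L_NMS-8769/L_NMS-301)/(d_NMS-8769/d_NMS-301)² = 3.625×10^4/7.673 = 4725.
m_NMS-8769 − m_NMS-301 = −2.5 log₁₀(4725) = -9.19.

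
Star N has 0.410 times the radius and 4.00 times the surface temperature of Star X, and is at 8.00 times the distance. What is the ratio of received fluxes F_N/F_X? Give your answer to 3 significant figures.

L_N/L_X = (R_N/R_X)²(T_N/T_X)⁴ = (0.410)² × (4.00)⁴ = 43.03.
F_N/F_X = (L_N/L_X)/(d_N/d_X)² = 43.03 / (8.00)² = 0.6724.

0.672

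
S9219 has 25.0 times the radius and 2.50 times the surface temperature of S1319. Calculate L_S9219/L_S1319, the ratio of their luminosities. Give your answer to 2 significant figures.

From the Stefan–Boltzmann law, L ∝ R²T⁴, so
L_S9219/L_S1319 = (R_S9219/R_S1319)² (T_S9219/T_S1319)⁴ = (25.0)² × (2.50)⁴ = 625.0 × 39.06 = 2.441×10^4.

2.4×10^4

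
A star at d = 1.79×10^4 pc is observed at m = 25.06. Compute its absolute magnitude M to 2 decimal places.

M = m − 5 log₁₀(d/10 pc) = 25.06 − 5 log₁₀(1.79×10^4/10)
  = 25.06 − 5 × 3.253 = 25.06 − 16.26 = 8.80.

8.80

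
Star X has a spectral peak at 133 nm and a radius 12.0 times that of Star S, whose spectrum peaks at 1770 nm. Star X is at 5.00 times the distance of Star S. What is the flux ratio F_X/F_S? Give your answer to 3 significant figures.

1.81×10^5

Wien's law: T_X/T_S = λ_S/λ_X = 1770/133 = 13.31.
L_X/L_S = (R_X/R_S)²(T_X/T_S)⁴ = (12.0)²(13.31)⁴ = 4.517×10^6.
F_X/F_S = (L_X/L_S)/(d_X/d_S)² = 4.517×10^6/(5.00)² = 1.807×10^5.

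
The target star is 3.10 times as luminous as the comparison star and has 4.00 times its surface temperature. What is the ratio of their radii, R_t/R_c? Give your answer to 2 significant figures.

0.11

L ∝ R²T⁴ gives R ∝ √L / T², so
R_t/R_c = √(3.10) / (4.00)² = 1.761 / 16.00 = 0.1100.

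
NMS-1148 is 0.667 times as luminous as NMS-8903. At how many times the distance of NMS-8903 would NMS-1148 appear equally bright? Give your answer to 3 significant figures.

Equal flux requires L_NMS-1148/d_NMS-1148² = L_NMS-8903/d_NMS-8903², so d_NMS-1148/d_NMS-8903 = √(L_NMS-1148/L_NMS-8903)
= √(0.667) = 0.8167.

0.817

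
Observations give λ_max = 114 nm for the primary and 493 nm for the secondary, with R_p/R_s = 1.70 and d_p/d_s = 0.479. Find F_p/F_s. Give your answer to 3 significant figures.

4.41×10^3

Wien's law: T_p/T_s = λ_s/λ_p = 493/114 = 4.325.
L_p/L_s = (R_p/R_s)²(T_p/T_s)⁴ = (1.70)²(4.325)⁴ = 1011.
F_p/F_s = (L_p/L_s)/(d_p/d_s)² = 1011/(0.479)² = 4405.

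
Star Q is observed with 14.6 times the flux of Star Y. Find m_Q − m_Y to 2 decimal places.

-2.91

m_Q − m_Y = −2.5 log₁₀(F_Q/F_Y) = −2.5 log₁₀(14.6) = −2.5 × (1.164) = -2.911.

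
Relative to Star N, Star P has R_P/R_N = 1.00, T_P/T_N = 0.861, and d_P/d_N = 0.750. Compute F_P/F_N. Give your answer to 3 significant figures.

L_P/L_N = (R_P/R_N)²(T_P/T_N)⁴ = (1.00)² × (0.861)⁴ = 0.5496.
F_P/F_N = (L_P/L_N)/(d_P/d_N)² = 0.5496 / (0.750)² = 0.9770.

0.977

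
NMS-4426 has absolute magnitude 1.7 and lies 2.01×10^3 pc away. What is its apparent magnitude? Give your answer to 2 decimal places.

13.22

m = M + 5 log₁₀(d/10 pc) = 1.7 + 5 log₁₀(2.01×10^3/10)
  = 1.7 + 5 × 2.303 = 1.7 + 11.52 = 13.22.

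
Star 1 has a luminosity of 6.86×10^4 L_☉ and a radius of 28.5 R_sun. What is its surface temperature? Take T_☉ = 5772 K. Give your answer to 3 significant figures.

1.75×10^4 K

T/T_☉ = (L/L_☉)^(1/4) / (R/R_☉)^(1/2)
T = 5772 × (6.86×10^4)^(1/4) / √(28.5) = 5772 × 16.18 / 5.339 = 1.750×10^4 K.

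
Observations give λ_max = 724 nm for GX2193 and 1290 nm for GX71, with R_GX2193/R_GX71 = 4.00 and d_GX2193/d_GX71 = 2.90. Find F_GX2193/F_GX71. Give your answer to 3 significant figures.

Wien's law: T_GX2193/T_GX71 = λ_GX71/λ_GX2193 = 1290/724 = 1.782.
L_GX2193/L_GX71 = (R_GX2193/R_GX71)²(T_GX2193/T_GX71)⁴ = (4.00)²(1.782)⁴ = 161.3.
F_GX2193/F_GX71 = (L_GX2193/L_GX71)/(d_GX2193/d_GX71)² = 161.3/(2.90)² = 19.17.

19.2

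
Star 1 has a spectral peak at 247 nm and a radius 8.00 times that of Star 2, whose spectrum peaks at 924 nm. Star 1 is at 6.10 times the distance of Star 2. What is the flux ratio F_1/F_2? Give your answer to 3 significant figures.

Wien's law: T_1/T_2 = λ_2/λ_1 = 924/247 = 3.741.
L_1/L_2 = (R_1/R_2)²(T_1/T_2)⁴ = (8.00)²(3.741)⁴ = 1.253×10^4.
F_1/F_2 = (L_1/L_2)/(d_1/d_2)² = 1.253×10^4/(6.10)² = 336.8.

337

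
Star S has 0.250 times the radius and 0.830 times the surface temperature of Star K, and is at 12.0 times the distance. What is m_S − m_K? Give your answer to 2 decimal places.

9.22

L_S/L_K = (0.250)²(0.830)⁴ = 0.02966.
F_S/F_K = (L_S/L_K)/(d_S/d_K)² = 0.02966/144.0 = 2.060×10^-4.
m_S − m_K = −2.5 log₁₀(2.060×10^-4) = 9.22.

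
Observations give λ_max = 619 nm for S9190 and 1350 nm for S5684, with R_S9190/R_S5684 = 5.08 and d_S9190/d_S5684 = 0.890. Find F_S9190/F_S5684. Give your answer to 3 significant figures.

737

Wien's law: T_S9190/T_S5684 = λ_S5684/λ_S9190 = 1350/619 = 2.181.
L_S9190/L_S5684 = (R_S9190/R_S5684)²(T_S9190/T_S5684)⁴ = (5.08)²(2.181)⁴ = 583.8.
F_S9190/F_S5684 = (L_S9190/L_S5684)/(d_S9190/d_S5684)² = 583.8/(0.890)² = 737.1.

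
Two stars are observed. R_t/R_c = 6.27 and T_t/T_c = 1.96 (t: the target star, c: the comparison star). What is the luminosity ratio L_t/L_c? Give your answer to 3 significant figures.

580

From the Stefan–Boltzmann law, L ∝ R²T⁴, so
L_t/L_c = (R_t/R_c)² (T_t/T_c)⁴ = (6.27)² × (1.96)⁴ = 39.31 × 14.76 = 580.2.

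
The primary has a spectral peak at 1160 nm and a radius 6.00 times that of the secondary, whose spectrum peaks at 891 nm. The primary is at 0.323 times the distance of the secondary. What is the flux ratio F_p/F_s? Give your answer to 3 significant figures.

Wien's law: T_p/T_s = λ_s/λ_p = 891/1160 = 0.7681.
L_p/L_s = (R_p/R_s)²(T_p/T_s)⁴ = (6.00)²(0.7681)⁴ = 12.53.
F_p/F_s = (L_p/L_s)/(d_p/d_s)² = 12.53/(0.323)² = 120.1.

120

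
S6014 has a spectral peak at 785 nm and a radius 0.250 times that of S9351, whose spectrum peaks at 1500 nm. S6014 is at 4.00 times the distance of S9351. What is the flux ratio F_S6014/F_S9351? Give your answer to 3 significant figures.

Wien's law: T_S6014/T_S9351 = λ_S9351/λ_S6014 = 1500/785 = 1.911.
L_S6014/L_S9351 = (R_S6014/R_S9351)²(T_S6014/T_S9351)⁴ = (0.250)²(1.911)⁴ = 0.8332.
F_S6014/F_S9351 = (L_S6014/L_S9351)/(d_S6014/d_S9351)² = 0.8332/(4.00)² = 0.05208.

0.0521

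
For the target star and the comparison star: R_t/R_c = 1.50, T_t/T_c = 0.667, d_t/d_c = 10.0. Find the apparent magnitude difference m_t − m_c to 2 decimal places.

5.88

L_t/L_c = (1.50)²(0.667)⁴ = 0.4453.
F_t/F_c = (L_t/L_c)/(d_t/d_c)² = 0.4453/100.0 = 0.004453.
m_t − m_c = −2.5 log₁₀(0.004453) = 5.88.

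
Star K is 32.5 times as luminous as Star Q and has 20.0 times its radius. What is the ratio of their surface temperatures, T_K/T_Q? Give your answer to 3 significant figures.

L ∝ R²T⁴ gives T ∝ (L/R²)^(1/4), so
T_K/T_Q = (32.5 / 20.0²)^(1/4) = (0.08125)^(1/4) = 0.5339.

0.534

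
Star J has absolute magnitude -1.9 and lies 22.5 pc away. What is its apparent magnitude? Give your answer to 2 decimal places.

-0.14

m = M + 5 log₁₀(d/10 pc) = -1.9 + 5 log₁₀(22.5/10)
  = -1.9 + 5 × 0.352 = -1.9 + 1.76 = -0.14.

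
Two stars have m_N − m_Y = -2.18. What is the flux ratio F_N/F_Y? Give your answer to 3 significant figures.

7.45

F_N/F_Y = 10^(−(m_N − m_Y)/2.5) = 10^(2.18/2.5) = 10^0.872 = 7.447.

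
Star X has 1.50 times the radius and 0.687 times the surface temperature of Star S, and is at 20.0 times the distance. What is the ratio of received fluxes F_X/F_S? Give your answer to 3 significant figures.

L_X/L_S = (R_X/R_S)²(T_X/T_S)⁴ = (1.50)² × (0.687)⁴ = 0.5012.
F_X/F_S = (L_X/L_S)/(d_X/d_S)² = 0.5012 / (20.0)² = 0.001253.

0.00125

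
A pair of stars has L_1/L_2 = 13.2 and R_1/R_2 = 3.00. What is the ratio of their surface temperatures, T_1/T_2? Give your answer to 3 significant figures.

L ∝ R²T⁴ gives T ∝ (L/R²)^(1/4), so
T_1/T_2 = (13.2 / 3.00²)^(1/4) = (1.467)^(1/4) = 1.100.

1.10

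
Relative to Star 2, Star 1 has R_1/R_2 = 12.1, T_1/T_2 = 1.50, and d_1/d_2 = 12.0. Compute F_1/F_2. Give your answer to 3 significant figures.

5.15

L_1/L_2 = (R_1/R_2)²(T_1/T_2)⁴ = (12.1)² × (1.50)⁴ = 741.2.
F_1/F_2 = (L_1/L_2)/(d_1/d_2)² = 741.2 / (12.0)² = 5.147.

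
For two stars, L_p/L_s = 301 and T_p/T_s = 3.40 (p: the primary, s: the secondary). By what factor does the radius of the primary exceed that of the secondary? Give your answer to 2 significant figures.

L ∝ R²T⁴ gives R ∝ √L / T², so
R_p/R_s = √(301) / (3.40)² = 17.35 / 11.56 = 1.501.

1.5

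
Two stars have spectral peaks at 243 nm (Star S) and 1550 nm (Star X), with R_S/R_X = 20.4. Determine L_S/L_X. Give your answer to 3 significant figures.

6.89×10^5

Wien's law gives T ∝ 1/λ_max, so T_S/T_X = λ_X/λ_S = 1550/243 = 6.379.
Then L ∝ R²T⁴ gives L_S/L_X = (20.4)² × (6.379)⁴ = 416.2 × 1655 = 6.889×10^5.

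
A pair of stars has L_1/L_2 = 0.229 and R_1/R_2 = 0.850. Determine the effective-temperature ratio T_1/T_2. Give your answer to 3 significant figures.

L ∝ R²T⁴ gives T ∝ (L/R²)^(1/4), so
T_1/T_2 = (0.229 / 0.850²)^(1/4) = (0.3170)^(1/4) = 0.7503.

0.750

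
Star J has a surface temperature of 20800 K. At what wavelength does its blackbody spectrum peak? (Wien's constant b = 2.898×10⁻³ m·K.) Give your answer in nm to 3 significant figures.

139 nm

λ_max = b/T = 2.898×10⁻³ / 20800 = 1.39×10^-7 m = 139.3 nm.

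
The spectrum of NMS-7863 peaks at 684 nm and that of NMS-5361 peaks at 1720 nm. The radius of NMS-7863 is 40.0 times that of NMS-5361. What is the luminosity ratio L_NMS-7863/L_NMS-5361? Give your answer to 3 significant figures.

Wien's law gives T ∝ 1/λ_max, so T_NMS-7863/T_NMS-5361 = λ_NMS-5361/λ_NMS-7863 = 1720/684 = 2.515.
Then L ∝ R²T⁴ gives L_NMS-7863/L_NMS-5361 = (40.0)² × (2.515)⁴ = 1600 × 39.98 = 6.397×10^4.

6.40×10^4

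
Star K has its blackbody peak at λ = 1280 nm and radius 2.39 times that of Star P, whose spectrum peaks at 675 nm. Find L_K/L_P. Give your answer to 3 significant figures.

0.442

Wien's law gives T ∝ 1/λ_max, so T_K/T_P = λ_P/λ_K = 675/1280 = 0.5273.
Then L ∝ R²T⁴ gives L_K/L_P = (2.39)² × (0.5273)⁴ = 5.712 × 0.07733 = 0.4417.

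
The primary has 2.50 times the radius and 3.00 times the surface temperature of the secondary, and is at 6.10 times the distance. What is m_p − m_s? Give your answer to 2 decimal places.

-2.83

L_p/L_s = (2.50)²(3.00)⁴ = 506.2.
F_p/F_s = (L_p/L_s)/(d_p/d_s)² = 506.2/37.21 = 13.61.
m_p − m_s = −2.5 log₁₀(13.61) = -2.83.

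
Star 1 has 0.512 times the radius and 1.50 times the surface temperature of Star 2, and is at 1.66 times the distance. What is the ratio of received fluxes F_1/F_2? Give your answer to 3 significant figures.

L_1/L_2 = (R_1/R_2)²(T_1/T_2)⁴ = (0.512)² × (1.50)⁴ = 1.327.
F_1/F_2 = (L_1/L_2)/(d_1/d_2)² = 1.327 / (1.66)² = 0.4816.

0.482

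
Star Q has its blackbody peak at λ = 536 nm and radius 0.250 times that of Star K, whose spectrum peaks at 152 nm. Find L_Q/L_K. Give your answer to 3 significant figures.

Wien's law gives T ∝ 1/λ_max, so T_Q/T_K = λ_K/λ_Q = 152/536 = 0.2836.
Then L ∝ R²T⁴ gives L_Q/L_K = (0.250)² × (0.2836)⁴ = 0.06250 × 0.006467 = 4.042×10^-4.

4.04×10^-4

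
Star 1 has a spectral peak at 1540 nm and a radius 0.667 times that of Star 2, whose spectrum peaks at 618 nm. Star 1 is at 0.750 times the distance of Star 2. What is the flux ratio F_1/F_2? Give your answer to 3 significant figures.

0.0205

Wien's law: T_1/T_2 = λ_2/λ_1 = 618/1540 = 0.4013.
L_1/L_2 = (R_1/R_2)²(T_1/T_2)⁴ = (0.667)²(0.4013)⁴ = 0.01154.
F_1/F_2 = (L_1/L_2)/(d_1/d_2)² = 0.01154/(0.750)² = 0.02051.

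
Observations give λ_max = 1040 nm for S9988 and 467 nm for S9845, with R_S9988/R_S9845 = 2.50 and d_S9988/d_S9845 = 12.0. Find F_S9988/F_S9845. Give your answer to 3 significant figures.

Wien's law: T_S9988/T_S9845 = λ_S9845/λ_S9988 = 467/1040 = 0.4490.
L_S9988/L_S9845 = (R_S9988/R_S9845)²(T_S9988/T_S9845)⁴ = (2.50)²(0.4490)⁴ = 0.2541.
F_S9988/F_S9845 = (L_S9988/L_S9845)/(d_S9988/d_S9845)² = 0.2541/(12.0)² = 0.001765.

0.00176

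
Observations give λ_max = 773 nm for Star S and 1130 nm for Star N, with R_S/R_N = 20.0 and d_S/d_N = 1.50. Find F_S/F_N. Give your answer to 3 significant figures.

812

Wien's law: T_S/T_N = λ_N/λ_S = 1130/773 = 1.462.
L_S/L_N = (R_S/R_N)²(T_S/T_N)⁴ = (20.0)²(1.462)⁴ = 1827.
F_S/F_N = (L_S/L_N)/(d_S/d_N)² = 1827/(1.50)² = 811.8.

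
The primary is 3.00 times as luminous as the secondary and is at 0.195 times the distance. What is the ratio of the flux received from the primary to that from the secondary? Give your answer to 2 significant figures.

F = L/(4πd²), so F_p/F_s = (L_p/L_s) / (d_p/d_s)²
= 3.00 / (0.195)² = 3.00 / 0.03803 = 78.90.

79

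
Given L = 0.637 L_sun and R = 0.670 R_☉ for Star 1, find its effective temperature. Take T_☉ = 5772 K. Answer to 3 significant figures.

T/T_☉ = (L/L_☉)^(1/4) / (R/R_☉)^(1/2)
T = 5772 × (0.637)^(1/4) / √(0.670) = 5772 × 0.8934 / 0.8185 = 6300 K.

6.30×10^3 K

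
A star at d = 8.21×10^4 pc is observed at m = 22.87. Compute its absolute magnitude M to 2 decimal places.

M = m − 5 log₁₀(d/10 pc) = 22.87 − 5 log₁₀(8.21×10^4/10)
  = 22.87 − 5 × 3.914 = 22.87 − 19.57 = 3.30.

3.30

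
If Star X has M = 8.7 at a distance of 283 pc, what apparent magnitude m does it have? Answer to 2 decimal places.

15.96

m = M + 5 log₁₀(d/10 pc) = 8.7 + 5 log₁₀(283/10)
  = 8.7 + 5 × 1.452 = 8.7 + 7.26 = 15.96.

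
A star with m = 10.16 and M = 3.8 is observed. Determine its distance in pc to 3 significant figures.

m − M = 5 log₁₀(d/10 pc)
10.16 − (3.8) = 6.36 = 5 log₁₀(d/10)
d = 10 × 10^(6.36/5) = 10 × 10^1.272 = 187.1 pc.

187 pc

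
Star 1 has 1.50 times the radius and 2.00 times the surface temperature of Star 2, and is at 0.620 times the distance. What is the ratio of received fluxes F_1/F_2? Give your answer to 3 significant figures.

93.7

L_1/L_2 = (R_1/R_2)²(T_1/T_2)⁴ = (1.50)² × (2.00)⁴ = 36.00.
F_1/F_2 = (L_1/L_2)/(d_1/d_2)² = 36.00 / (0.620)² = 93.65.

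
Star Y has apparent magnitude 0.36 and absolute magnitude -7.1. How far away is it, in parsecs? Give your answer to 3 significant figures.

m − M = 5 log₁₀(d/10 pc)
0.36 − (-7.1) = 7.46 = 5 log₁₀(d/10)
d = 10 × 10^(7.46/5) = 10 × 10^1.492 = 310.5 pc.

310 pc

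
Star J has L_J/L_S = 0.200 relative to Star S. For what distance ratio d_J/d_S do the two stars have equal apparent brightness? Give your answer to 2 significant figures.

Equal flux requires L_J/d_J² = L_S/d_S², so d_J/d_S = √(L_J/L_S)
= √(0.200) = 0.4472.

0.45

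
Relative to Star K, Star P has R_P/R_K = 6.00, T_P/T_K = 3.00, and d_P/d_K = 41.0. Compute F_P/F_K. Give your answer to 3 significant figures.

1.73

L_P/L_K = (R_P/R_K)²(T_P/T_K)⁴ = (6.00)² × (3.00)⁴ = 2916.
F_P/F_K = (L_P/L_K)/(d_P/d_K)² = 2916 / (41.0)² = 1.735.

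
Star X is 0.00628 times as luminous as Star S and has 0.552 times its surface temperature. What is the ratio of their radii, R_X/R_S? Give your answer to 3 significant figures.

0.260

L ∝ R²T⁴ gives R ∝ √L / T², so
R_X/R_S = √(0.00628) / (0.552)² = 0.07925 / 0.3047 = 0.2601.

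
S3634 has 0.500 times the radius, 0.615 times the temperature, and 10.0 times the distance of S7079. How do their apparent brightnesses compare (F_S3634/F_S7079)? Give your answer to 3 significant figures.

3.58×10^-4

L_S3634/L_S7079 = (R_S3634/R_S7079)²(T_S3634/T_S7079)⁴ = (0.500)² × (0.615)⁴ = 0.03576.
F_S3634/F_S7079 = (L_S3634/L_S7079)/(d_S3634/d_S7079)² = 0.03576 / (10.0)² = 3.576×10^-4.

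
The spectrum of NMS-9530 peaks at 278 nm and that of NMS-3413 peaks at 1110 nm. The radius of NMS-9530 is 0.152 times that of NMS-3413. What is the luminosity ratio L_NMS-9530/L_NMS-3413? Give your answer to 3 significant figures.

Wien's law gives T ∝ 1/λ_max, so T_NMS-9530/T_NMS-3413 = λ_NMS-3413/λ_NMS-9530 = 1110/278 = 3.993.
Then L ∝ R²T⁴ gives L_NMS-9530/L_NMS-3413 = (0.152)² × (3.993)⁴ = 0.02310 × 254.2 = 5.872.

5.87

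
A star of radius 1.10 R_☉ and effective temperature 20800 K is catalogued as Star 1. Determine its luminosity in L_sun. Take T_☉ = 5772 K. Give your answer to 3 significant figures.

L/L_☉ = (R/R_☉)² (T/T_☉)⁴ = (1.10)² × (20800/5772)⁴
       = 1.210 × (3.604)⁴ = 1.210 × 168.6 = 204.0.

204 L_sun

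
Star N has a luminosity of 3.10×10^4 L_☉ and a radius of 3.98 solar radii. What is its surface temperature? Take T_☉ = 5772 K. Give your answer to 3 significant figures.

T/T_☉ = (L/L_☉)^(1/4) / (R/R_☉)^(1/2)
T = 5772 × (3.10×10^4)^(1/4) / √(3.98) = 5772 × 13.27 / 1.995 = 3.839×10^4 K.

3.84×10^4 K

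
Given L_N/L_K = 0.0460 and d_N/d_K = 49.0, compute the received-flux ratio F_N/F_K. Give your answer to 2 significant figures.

F = L/(4πd²), so F_N/F_K = (L_N/L_K) / (d_N/d_K)²
= 0.0460 / (49.0)² = 0.0460 / 2401 = 1.916×10^-5.

1.9×10^-5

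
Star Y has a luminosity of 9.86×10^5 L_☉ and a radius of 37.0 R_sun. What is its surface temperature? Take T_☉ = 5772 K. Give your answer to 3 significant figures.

T/T_☉ = (L/L_☉)^(1/4) / (R/R_☉)^(1/2)
T = 5772 × (9.86×10^5)^(1/4) / √(37.0) = 5772 × 31.51 / 6.083 = 2.990×10^4 K.

2.99×10^4 K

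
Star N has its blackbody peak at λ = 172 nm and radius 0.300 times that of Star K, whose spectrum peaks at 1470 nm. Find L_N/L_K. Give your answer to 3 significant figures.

Wien's law gives T ∝ 1/λ_max, so T_N/T_K = λ_K/λ_N = 1470/172 = 8.547.
Then L ∝ R²T⁴ gives L_N/L_K = (0.300)² × (8.547)⁴ = 0.09000 × 5335 = 480.2.

480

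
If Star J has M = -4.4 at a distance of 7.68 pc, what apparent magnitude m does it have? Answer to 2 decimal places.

-4.97

m = M + 5 log₁₀(d/10 pc) = -4.4 + 5 log₁₀(7.68/10)
  = -4.4 + 5 × -0.115 = -4.4 + -0.57 = -4.97.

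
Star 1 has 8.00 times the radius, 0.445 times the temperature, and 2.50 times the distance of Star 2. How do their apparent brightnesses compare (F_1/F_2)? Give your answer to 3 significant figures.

0.402

L_1/L_2 = (R_1/R_2)²(T_1/T_2)⁴ = (8.00)² × (0.445)⁴ = 2.510.
F_1/F_2 = (L_1/L_2)/(d_1/d_2)² = 2.510 / (2.50)² = 0.4016.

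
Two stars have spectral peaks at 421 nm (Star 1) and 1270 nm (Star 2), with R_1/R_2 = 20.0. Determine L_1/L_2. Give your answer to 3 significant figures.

Wien's law gives T ∝ 1/λ_max, so T_1/T_2 = λ_2/λ_1 = 1270/421 = 3.017.
Then L ∝ R²T⁴ gives L_1/L_2 = (20.0)² × (3.017)⁴ = 400.0 × 82.81 = 3.312×10^4.

3.31×10^4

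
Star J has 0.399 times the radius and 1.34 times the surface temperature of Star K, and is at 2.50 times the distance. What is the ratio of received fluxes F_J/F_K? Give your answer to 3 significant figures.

0.0821

L_J/L_K = (R_J/R_K)²(T_J/T_K)⁴ = (0.399)² × (1.34)⁴ = 0.5133.
F_J/F_K = (L_J/L_K)/(d_J/d_K)² = 0.5133 / (2.50)² = 0.08213.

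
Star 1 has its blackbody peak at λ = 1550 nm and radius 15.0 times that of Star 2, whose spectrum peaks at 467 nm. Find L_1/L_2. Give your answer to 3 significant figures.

Wien's law gives T ∝ 1/λ_max, so T_1/T_2 = λ_2/λ_1 = 467/1550 = 0.3013.
Then L ∝ R²T⁴ gives L_1/L_2 = (15.0)² × (0.3013)⁴ = 225.0 × 0.008240 = 1.854.

1.85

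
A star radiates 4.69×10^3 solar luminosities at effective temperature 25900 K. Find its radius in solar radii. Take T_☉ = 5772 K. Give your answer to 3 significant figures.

3.40 solar radii

R/R_☉ = √(L/L_☉) / (T/T_☉)² = √(4.69×10^3) / (4.487)²
       = 68.48 / 20.13 = 3.401.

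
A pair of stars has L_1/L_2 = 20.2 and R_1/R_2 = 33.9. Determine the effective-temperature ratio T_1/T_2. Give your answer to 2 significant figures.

0.36

L ∝ R²T⁴ gives T ∝ (L/R²)^(1/4), so
T_1/T_2 = (20.2 / 33.9²)^(1/4) = (0.01758)^(1/4) = 0.3641.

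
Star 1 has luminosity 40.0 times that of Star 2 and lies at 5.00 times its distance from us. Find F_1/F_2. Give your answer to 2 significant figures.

F = L/(4πd²), so F_1/F_2 = (L_1/L_2) / (d_1/d_2)²
= 40.0 / (5.00)² = 40.0 / 25.00 = 1.600.

1.6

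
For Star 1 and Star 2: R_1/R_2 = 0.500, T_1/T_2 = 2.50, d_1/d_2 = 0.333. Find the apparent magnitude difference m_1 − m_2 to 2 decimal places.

L_1/L_2 = (0.500)²(2.50)⁴ = 9.766.
F_1/F_2 = (L_1/L_2)/(d_1/d_2)² = 9.766/0.1109 = 88.07.
m_1 − m_2 = −2.5 log₁₀(88.07) = -4.86.

-4.86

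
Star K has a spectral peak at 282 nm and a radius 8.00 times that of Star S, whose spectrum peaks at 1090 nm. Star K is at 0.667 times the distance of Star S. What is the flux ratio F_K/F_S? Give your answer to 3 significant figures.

Wien's law: T_K/T_S = λ_S/λ_K = 1090/282 = 3.865.
L_K/L_S = (R_K/R_S)²(T_K/T_S)⁴ = (8.00)²(3.865)⁴ = 1.429×10^4.
F_K/F_S = (L_K/L_S)/(d_K/d_S)² = 1.429×10^4/(0.667)² = 3.211×10^4.

3.21×10^4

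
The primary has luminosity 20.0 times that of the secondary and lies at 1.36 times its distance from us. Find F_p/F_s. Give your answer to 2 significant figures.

F = L/(4πd²), so F_p/F_s = (L_p/L_s) / (d_p/d_s)²
= 20.0 / (1.36)² = 20.0 / 1.850 = 10.81.

11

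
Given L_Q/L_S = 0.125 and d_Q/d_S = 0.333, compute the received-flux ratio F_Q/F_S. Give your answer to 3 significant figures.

F = L/(4πd²), so F_Q/F_S = (L_Q/L_S) / (d_Q/d_S)²
= 0.125 / (0.333)² = 0.125 / 0.1109 = 1.127.

1.13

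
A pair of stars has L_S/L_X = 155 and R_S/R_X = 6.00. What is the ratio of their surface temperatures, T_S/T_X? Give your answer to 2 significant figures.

1.4

L ∝ R²T⁴ gives T ∝ (L/R²)^(1/4), so
T_S/T_X = (155 / 6.00²)^(1/4) = (4.306)^(1/4) = 1.440.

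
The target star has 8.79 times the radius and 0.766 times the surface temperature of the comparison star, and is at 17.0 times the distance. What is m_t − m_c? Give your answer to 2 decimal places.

L_t/L_c = (8.79)²(0.766)⁴ = 26.60.
F_t/F_c = (L_t/L_c)/(d_t/d_c)² = 26.60/289.0 = 0.09204.
m_t − m_c = −2.5 log₁₀(0.09204) = 2.59.

2.59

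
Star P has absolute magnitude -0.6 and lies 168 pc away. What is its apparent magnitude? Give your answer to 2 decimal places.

m = M + 5 log₁₀(d/10 pc) = -0.6 + 5 log₁₀(168/10)
  = -0.6 + 5 × 1.225 = -0.6 + 6.13 = 5.53.

5.53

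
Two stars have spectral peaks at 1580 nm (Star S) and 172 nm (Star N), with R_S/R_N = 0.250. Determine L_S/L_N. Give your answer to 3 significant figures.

Wien's law gives T ∝ 1/λ_max, so T_S/T_N = λ_N/λ_S = 172/1580 = 0.1089.
Then L ∝ R²T⁴ gives L_S/L_N = (0.250)² × (0.1089)⁴ = 0.06250 × 1.404×10^-4 = 8.777×10^-6.

8.78×10^-6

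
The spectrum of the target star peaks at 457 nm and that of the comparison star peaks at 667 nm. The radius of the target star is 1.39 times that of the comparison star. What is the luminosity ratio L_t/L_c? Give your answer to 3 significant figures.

8.77

Wien's law gives T ∝ 1/λ_max, so T_t/T_c = λ_c/λ_t = 667/457 = 1.460.
Then L ∝ R²T⁴ gives L_t/L_c = (1.39)² × (1.460)⁴ = 1.932 × 4.538 = 8.767.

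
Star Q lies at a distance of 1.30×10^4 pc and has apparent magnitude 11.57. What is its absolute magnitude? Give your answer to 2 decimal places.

M = m − 5 log₁₀(d/10 pc) = 11.57 − 5 log₁₀(1.30×10^4/10)
  = 11.57 − 5 × 3.114 = 11.57 − 15.57 = -4.00.

-4.00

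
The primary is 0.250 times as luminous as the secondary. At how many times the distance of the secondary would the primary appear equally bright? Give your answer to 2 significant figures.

0.50

Equal flux requires L_p/d_p² = L_s/d_s², so d_p/d_s = √(L_p/L_s)
= √(0.250) = 0.5000.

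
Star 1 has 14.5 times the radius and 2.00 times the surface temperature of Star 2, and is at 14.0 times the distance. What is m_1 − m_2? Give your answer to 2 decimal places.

-3.09

L_1/L_2 = (14.5)²(2.00)⁴ = 3364.
F_1/F_2 = (L_1/L_2)/(d_1/d_2)² = 3364/196.0 = 17.16.
m_1 − m_2 = −2.5 log₁₀(17.16) = -3.09.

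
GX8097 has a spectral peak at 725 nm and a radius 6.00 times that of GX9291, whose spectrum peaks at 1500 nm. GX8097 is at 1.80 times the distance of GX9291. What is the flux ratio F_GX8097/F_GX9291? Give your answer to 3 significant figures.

Wien's law: T_GX8097/T_GX9291 = λ_GX9291/λ_GX8097 = 1500/725 = 2.069.
L_GX8097/L_GX9291 = (R_GX8097/R_GX9291)²(T_GX8097/T_GX9291)⁴ = (6.00)²(2.069)⁴ = 659.7.
F_GX8097/F_GX9291 = (L_GX8097/L_GX9291)/(d_GX8097/d_GX9291)² = 659.7/(1.80)² = 203.6.

204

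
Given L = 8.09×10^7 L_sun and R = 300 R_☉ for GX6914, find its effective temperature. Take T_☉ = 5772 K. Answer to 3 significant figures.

3.16×10^4 K

T/T_☉ = (L/L_☉)^(1/4) / (R/R_☉)^(1/2)
T = 5772 × (8.09×10^7)^(1/4) / √(300) = 5772 × 94.84 / 17.32 = 3.160×10^4 K.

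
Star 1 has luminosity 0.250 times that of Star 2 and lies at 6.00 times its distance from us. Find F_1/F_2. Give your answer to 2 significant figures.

F = L/(4πd²), so F_1/F_2 = (L_1/L_2) / (d_1/d_2)²
= 0.250 / (6.00)² = 0.250 / 36.00 = 0.006944.

0.0069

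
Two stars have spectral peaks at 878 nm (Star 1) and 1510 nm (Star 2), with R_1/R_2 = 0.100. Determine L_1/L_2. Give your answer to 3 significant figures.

0.0875

Wien's law gives T ∝ 1/λ_max, so T_1/T_2 = λ_2/λ_1 = 1510/878 = 1.720.
Then L ∝ R²T⁴ gives L_1/L_2 = (0.100)² × (1.720)⁴ = 0.01000 × 8.748 = 0.08748.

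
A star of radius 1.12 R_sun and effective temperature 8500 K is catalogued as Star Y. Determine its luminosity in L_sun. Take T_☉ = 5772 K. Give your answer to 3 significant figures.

5.90 L_sun

L/L_☉ = (R/R_☉)² (T/T_☉)⁴ = (1.12)² × (8500/5772)⁴
       = 1.254 × (1.473)⁴ = 1.254 × 4.703 = 5.899.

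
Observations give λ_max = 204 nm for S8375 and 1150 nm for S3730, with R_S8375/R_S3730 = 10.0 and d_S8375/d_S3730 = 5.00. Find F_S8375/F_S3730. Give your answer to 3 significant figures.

Wien's law: T_S8375/T_S3730 = λ_S3730/λ_S8375 = 1150/204 = 5.637.
L_S8375/L_S3730 = (R_S8375/R_S3730)²(T_S8375/T_S3730)⁴ = (10.0)²(5.637)⁴ = 1.010×10^5.
F_S8375/F_S3730 = (L_S8375/L_S3730)/(d_S8375/d_S3730)² = 1.010×10^5/(5.00)² = 4040.

4.04×10^3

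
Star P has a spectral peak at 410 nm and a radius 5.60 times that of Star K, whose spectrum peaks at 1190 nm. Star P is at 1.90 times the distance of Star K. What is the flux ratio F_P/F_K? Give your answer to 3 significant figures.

616

Wien's law: T_P/T_K = λ_K/λ_P = 1190/410 = 2.902.
L_P/L_K = (R_P/R_K)²(T_P/T_K)⁴ = (5.60)²(2.902)⁴ = 2226.
F_P/F_K = (L_P/L_K)/(d_P/d_K)² = 2226/(1.90)² = 616.5.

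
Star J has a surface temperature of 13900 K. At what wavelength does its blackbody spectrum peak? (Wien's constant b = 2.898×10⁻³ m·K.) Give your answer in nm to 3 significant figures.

λ_max = b/T = 2.898×10⁻³ / 13900 = 2.08×10^-7 m = 208.5 nm.

208 nm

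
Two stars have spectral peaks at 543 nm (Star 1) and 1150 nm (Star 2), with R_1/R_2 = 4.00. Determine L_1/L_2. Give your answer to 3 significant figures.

322

Wien's law gives T ∝ 1/λ_max, so T_1/T_2 = λ_2/λ_1 = 1150/543 = 2.118.
Then L ∝ R²T⁴ gives L_1/L_2 = (4.00)² × (2.118)⁴ = 16.00 × 20.12 = 321.9.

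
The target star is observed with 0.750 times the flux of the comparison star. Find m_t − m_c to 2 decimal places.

m_t − m_c = −2.5 log₁₀(F_t/F_c) = −2.5 log₁₀(0.750) = −2.5 × (-0.125) = 0.312.

0.31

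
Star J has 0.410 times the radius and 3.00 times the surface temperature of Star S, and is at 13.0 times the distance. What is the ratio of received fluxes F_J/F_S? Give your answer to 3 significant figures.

L_J/L_S = (R_J/R_S)²(T_J/T_S)⁴ = (0.410)² × (3.00)⁴ = 13.62.
F_J/F_S = (L_J/L_S)/(d_J/d_S)² = 13.62 / (13.0)² = 0.08057.

0.0806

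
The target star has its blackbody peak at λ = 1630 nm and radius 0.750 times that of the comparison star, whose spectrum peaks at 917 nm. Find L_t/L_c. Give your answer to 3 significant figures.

0.0563

Wien's law gives T ∝ 1/λ_max, so T_t/T_c = λ_c/λ_t = 917/1630 = 0.5626.
Then L ∝ R²T⁴ gives L_t/L_c = (0.750)² × (0.5626)⁴ = 0.5625 × 0.1002 = 0.05634.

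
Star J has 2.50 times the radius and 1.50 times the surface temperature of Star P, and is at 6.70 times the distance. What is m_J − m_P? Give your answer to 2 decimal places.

0.38

L_J/L_P = (2.50)²(1.50)⁴ = 31.64.
F_J/F_P = (L_J/L_P)/(d_J/d_P)² = 31.64/44.89 = 0.7048.
m_J − m_P = −2.5 log₁₀(0.7048) = 0.38.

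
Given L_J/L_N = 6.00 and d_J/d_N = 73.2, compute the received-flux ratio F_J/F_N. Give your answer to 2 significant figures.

F = L/(4πd²), so F_J/F_N = (L_J/L_N) / (d_J/d_N)²
= 6.00 / (73.2)² = 6.00 / 5358 = 0.001120.

0.0011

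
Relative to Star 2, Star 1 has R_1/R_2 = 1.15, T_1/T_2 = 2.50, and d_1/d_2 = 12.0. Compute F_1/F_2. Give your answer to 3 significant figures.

0.359

L_1/L_2 = (R_1/R_2)²(T_1/T_2)⁴ = (1.15)² × (2.50)⁴ = 51.66.
F_1/F_2 = (L_1/L_2)/(d_1/d_2)² = 51.66 / (12.0)² = 0.3588.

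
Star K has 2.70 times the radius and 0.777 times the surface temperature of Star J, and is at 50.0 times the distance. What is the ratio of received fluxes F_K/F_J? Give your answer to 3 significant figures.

L_K/L_J = (R_K/R_J)²(T_K/T_J)⁴ = (2.70)² × (0.777)⁴ = 2.657.
F_K/F_J = (L_K/L_J)/(d_K/d_J)² = 2.657 / (50.0)² = 0.001063.

0.00106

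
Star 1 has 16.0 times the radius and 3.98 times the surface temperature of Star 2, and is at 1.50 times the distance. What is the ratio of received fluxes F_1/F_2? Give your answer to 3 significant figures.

L_1/L_2 = (R_1/R_2)²(T_1/T_2)⁴ = (16.0)² × (3.98)⁴ = 6.424×10^4.
F_1/F_2 = (L_1/L_2)/(d_1/d_2)² = 6.424×10^4 / (1.50)² = 2.855×10^4.

2.85×10^4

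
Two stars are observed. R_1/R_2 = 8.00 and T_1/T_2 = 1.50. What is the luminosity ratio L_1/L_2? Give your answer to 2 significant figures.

3.2×10^2

From the Stefan–Boltzmann law, L ∝ R²T⁴, so
L_1/L_2 = (R_1/R_2)² (T_1/T_2)⁴ = (8.00)² × (1.50)⁴ = 64.00 × 5.062 = 324.0.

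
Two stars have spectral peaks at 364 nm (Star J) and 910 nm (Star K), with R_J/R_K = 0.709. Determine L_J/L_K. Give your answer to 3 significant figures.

Wien's law gives T ∝ 1/λ_max, so T_J/T_K = λ_K/λ_J = 910/364 = 2.500.
Then L ∝ R²T⁴ gives L_J/L_K = (0.709)² × (2.500)⁴ = 0.5027 × 39.06 = 19.64.

19.6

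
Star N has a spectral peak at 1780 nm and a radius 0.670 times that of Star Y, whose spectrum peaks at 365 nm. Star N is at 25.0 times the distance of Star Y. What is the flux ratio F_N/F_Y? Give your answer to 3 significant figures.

1.27×10^-6

Wien's law: T_N/T_Y = λ_Y/λ_N = 365/1780 = 0.2051.
L_N/L_Y = (R_N/R_Y)²(T_N/T_Y)⁴ = (0.670)²(0.2051)⁴ = 7.937×10^-4.
F_N/F_Y = (L_N/L_Y)/(d_N/d_Y)² = 7.937×10^-4/(25.0)² = 1.270×10^-6.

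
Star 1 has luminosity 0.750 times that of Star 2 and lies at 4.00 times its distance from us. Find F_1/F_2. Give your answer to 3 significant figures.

F = L/(4πd²), so F_1/F_2 = (L_1/L_2) / (d_1/d_2)²
= 0.750 / (4.00)² = 0.750 / 16.00 = 0.04688.

0.0469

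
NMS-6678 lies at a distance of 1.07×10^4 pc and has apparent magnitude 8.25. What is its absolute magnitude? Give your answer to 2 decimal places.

-6.90

M = m − 5 log₁₀(d/10 pc) = 8.25 − 5 log₁₀(1.07×10^4/10)
  = 8.25 − 5 × 3.029 = 8.25 − 15.15 = -6.90.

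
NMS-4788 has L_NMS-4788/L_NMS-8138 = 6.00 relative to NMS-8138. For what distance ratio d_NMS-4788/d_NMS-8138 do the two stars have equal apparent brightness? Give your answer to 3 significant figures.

Equal flux requires L_NMS-4788/d_NMS-4788² = L_NMS-8138/d_NMS-8138², so d_NMS-4788/d_NMS-8138 = √(L_NMS-4788/L_NMS-8138)
= √(6.00) = 2.449.

2.45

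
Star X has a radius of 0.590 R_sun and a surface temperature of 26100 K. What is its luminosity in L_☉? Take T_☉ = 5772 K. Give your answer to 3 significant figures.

L/L_☉ = (R/R_☉)² (T/T_☉)⁴ = (0.590)² × (26100/5772)⁴
       = 0.3481 × (4.522)⁴ = 0.3481 × 418.1 = 145.5.

146 L_☉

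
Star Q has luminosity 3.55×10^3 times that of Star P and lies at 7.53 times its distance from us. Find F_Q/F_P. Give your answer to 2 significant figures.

F = L/(4πd²), so F_Q/F_P = (L_Q/L_P) / (d_Q/d_P)²
= 3.55×10^3 / (7.53)² = 3.55×10^3 / 56.70 = 62.61.

63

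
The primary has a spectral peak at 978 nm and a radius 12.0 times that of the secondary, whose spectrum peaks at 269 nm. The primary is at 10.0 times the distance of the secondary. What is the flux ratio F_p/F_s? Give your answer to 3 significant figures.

0.00824

Wien's law: T_p/T_s = λ_s/λ_p = 269/978 = 0.2751.
L_p/L_s = (R_p/R_s)²(T_p/T_s)⁴ = (12.0)²(0.2751)⁴ = 0.8242.
F_p/F_s = (L_p/L_s)/(d_p/d_s)² = 0.8242/(10.0)² = 0.008242.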